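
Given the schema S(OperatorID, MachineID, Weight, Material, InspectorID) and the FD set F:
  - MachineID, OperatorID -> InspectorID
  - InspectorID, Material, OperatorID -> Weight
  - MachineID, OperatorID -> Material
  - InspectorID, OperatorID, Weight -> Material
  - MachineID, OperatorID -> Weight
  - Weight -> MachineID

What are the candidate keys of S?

{OperatorID} never appears on the right of any FD, so every key must include it.
{MachineID, OperatorID}⁺ = {InspectorID, MachineID, Material, OperatorID, Weight}, which is every attribute, so {MachineID, OperatorID} is a candidate key.
{OperatorID, Weight}⁺ = {InspectorID, MachineID, Material, OperatorID, Weight}, which is every attribute, so {OperatorID, Weight} is a candidate key.
{InspectorID, Material, OperatorID}⁺ = {InspectorID, MachineID, Material, OperatorID, Weight}, which is every attribute, so {InspectorID, Material, OperatorID} is a candidate key.
Any other superkey properly contains one of these, so there are no further candidate keys.

{InspectorID, Material, OperatorID}, {MachineID, OperatorID}, {OperatorID, Weight}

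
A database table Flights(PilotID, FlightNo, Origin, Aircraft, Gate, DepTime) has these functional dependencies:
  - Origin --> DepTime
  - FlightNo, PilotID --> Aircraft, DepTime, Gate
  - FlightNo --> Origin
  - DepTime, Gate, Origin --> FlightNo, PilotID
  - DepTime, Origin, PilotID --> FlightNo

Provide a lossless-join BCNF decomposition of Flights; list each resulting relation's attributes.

Candidate keys of the original relation: {FlightNo, Gate}, {FlightNo, PilotID}, {Gate, Origin}, {Origin, PilotID}.
{Aircraft, DepTime, FlightNo, Gate, Origin, PilotID}: {Origin} determines {DepTime, Origin} here but is not a superkey — split on Origin --> DepTime, giving {DepTime, Origin} and {Aircraft, FlightNo, Gate, Origin, PilotID}.
{DepTime, Origin} is in BCNF.
{Aircraft, FlightNo, Gate, Origin, PilotID}: {FlightNo} determines {FlightNo, Origin} here but is not a superkey — split on FlightNo --> Origin, giving {FlightNo, Origin} and {Aircraft, FlightNo, Gate, PilotID}.
{FlightNo, Origin} is in BCNF.
{Aircraft, FlightNo, Gate, PilotID} is in BCNF.

{Aircraft, FlightNo, Gate, PilotID}; {DepTime, Origin}; {FlightNo, Origin}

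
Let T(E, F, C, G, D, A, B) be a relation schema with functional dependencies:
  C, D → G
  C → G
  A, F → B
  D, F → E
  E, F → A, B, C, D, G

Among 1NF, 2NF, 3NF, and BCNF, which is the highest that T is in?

Candidate keys: {D, F}, {E, F}. Prime attributes: {D, E, F}.
C, D → G: {C, D}⁺ = {C, D, G}, which is not all of the attributes, so the left side is not a superkey — BCNF is violated.
C, D → G has non-prime {G} on the right and a non-superkey on the left, so 3NF fails.
Checking every proper subset of each key, none determines a non-prime attribute — 2NF is satisfied.

2NF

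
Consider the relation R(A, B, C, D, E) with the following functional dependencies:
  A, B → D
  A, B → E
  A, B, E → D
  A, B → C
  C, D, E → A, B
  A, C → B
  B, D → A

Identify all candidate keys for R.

{A, B}, {A, C}, {B, D}, {C, D, E}

{A, B}⁺ = {A, B, C, D, E}, which is every attribute, so {A, B} is a candidate key.
{A, C}⁺ = {A, B, C, D, E}, which is every attribute, so {A, C} is a candidate key.
{B, D}⁺ = {A, B, C, D, E}, which is every attribute, so {B, D} is a candidate key.
{C, D, E}⁺ = {A, B, C, D, E}, which is every attribute, so {C, D, E} is a candidate key.
Any other superkey properly contains one of these, so there are no further candidate keys.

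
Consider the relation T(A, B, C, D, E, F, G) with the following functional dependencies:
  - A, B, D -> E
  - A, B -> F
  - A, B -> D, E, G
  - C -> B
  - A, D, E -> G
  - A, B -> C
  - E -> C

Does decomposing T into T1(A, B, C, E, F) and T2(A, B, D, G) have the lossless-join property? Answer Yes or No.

Yes

Common attributes: {A, B}; their closure is {A, B, C, D, E, F, G}.
Since T1 ⊆ {A, B, C, D, E, F, G}, the intersection is a superkey of T1; the decomposition is lossless.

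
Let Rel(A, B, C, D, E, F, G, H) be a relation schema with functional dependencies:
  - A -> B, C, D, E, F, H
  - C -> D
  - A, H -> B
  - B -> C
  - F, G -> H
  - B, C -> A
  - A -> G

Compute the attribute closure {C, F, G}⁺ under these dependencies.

Start with {C, F, G}.
C -> D applies; add {D} → now {C, D, F, G}.
F, G -> H applies; add {H} → now {C, D, F, G, H}.
No further FD applies.

{C, D, F, G, H}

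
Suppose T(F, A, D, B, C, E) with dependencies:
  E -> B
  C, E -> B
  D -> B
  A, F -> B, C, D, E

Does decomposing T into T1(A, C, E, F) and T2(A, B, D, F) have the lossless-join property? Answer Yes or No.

T1 ∩ T2 = {A, F}; its closure under F is {A, B, C, D, E, F}.
Since T1 ⊆ {A, B, C, D, E, F}, the intersection is a superkey of T1; the decomposition is lossless.

Yes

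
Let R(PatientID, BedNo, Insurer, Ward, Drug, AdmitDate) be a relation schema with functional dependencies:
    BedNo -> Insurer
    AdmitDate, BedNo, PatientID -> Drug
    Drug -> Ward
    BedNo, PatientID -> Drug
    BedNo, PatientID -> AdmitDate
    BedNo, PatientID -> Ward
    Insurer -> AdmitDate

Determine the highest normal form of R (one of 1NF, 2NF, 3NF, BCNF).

1NF

Candidate key: {BedNo, PatientID}. Prime attributes: {BedNo, PatientID}.
BedNo -> Insurer: {BedNo}⁺ = {AdmitDate, BedNo, Insurer}, which is not all of the attributes, so the left side is not a superkey — BCNF is violated.
BedNo -> Insurer determines the non-prime attribute {Insurer} from a non-superkey — 3NF is violated.
{BedNo} is a proper subset of the key {BedNo, PatientID}, and {BedNo}⁺ contains the non-prime attributes {AdmitDate, Insurer} — a partial dependency, so 2NF is violated.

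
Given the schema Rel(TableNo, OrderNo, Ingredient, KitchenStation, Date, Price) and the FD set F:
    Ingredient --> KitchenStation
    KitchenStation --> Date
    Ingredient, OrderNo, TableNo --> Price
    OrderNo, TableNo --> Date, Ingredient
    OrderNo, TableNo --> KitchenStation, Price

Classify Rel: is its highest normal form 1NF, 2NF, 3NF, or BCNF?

2NF

Candidate key: {OrderNo, TableNo}. Prime attributes: {OrderNo, TableNo}.
Ingredient --> KitchenStation breaks BCNF: {Ingredient}⁺ = {Date, Ingredient, KitchenStation}, so {Ingredient} is not a superkey.
Because {KitchenStation} is non-prime and the left side of Ingredient --> KitchenStation is not a superkey, the relation is not in 3NF.
No proper subset of a key has a non-prime attribute in its closure, so there is no partial dependency; 2NF holds.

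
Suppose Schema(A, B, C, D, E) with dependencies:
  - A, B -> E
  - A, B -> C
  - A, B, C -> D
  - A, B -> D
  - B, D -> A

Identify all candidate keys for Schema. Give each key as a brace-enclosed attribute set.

No FD produces {B}, so it must be in every candidate key.
{A, B}⁺ = {A, B, C, D, E} — all of the relation — so {A, B} is a candidate key.
{B, D}⁺ = {A, B, C, D, E} — all of the relation — so {B, D} is a candidate key.
Any other superkey properly contains one of these, so there are no further candidate keys.

{A, B}, {B, D}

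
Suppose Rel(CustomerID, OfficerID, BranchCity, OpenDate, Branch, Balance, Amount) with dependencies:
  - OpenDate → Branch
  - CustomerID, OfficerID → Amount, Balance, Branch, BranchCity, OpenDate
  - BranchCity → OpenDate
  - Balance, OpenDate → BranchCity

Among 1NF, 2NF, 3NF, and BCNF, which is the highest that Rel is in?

Candidate key: {CustomerID, OfficerID}. Prime attributes: {CustomerID, OfficerID}.
OpenDate → Branch: {OpenDate}⁺ = {Branch, OpenDate}, which is not all of the attributes, so the left side is not a superkey — BCNF is violated.
Because {Branch} is non-prime and the left side of OpenDate → Branch is not a superkey, the relation is not in 3NF.
No proper subset of a key has a non-prime attribute in its closure, so there is no partial dependency; 2NF holds.

2NF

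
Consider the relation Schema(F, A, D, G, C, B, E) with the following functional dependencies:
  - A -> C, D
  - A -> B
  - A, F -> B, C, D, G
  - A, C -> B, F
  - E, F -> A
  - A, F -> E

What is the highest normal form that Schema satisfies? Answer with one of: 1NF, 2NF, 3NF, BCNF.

BCNF

Candidate keys: {A}, {E, F}. Prime attributes: {A, E, F}.
The left-hand side of every FD is a superkey, so BCNF is satisfied.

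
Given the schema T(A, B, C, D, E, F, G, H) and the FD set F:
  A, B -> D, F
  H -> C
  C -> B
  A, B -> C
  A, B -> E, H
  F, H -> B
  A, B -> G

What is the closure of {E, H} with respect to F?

Start with {E, H}.
H -> C applies; add {C} → now {C, E, H}.
C -> B applies; add {B} → now {B, C, E, H}.
No further FD applies.

{B, C, E, H}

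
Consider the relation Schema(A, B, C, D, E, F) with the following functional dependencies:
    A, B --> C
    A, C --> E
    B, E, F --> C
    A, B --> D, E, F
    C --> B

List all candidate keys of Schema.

{A, B}, {A, C}

No FD produces {A}, so it must be in every candidate key.
Closure of {A, B} is {A, B, C, D, E, F}, the whole schema; {A, B} is a candidate key.
Closure of {A, C} is {A, B, C, D, E, F}, the whole schema; {A, C} is a candidate key.
No proper subset of any of these is a key, and no other minimal superkey exists.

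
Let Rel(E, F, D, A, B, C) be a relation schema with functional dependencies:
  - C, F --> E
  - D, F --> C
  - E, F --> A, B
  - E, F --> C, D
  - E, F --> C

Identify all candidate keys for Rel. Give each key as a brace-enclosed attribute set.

{C, F}, {D, F}, {E, F}

No FD produces {F}, so it must be in every candidate key.
Closure of {C, F} is {A, B, C, D, E, F}, the whole schema; {C, F} is a candidate key.
Closure of {D, F} is {A, B, C, D, E, F}, the whole schema; {D, F} is a candidate key.
Closure of {E, F} is {A, B, C, D, E, F}, the whole schema; {E, F} is a candidate key.
Any other superkey properly contains one of these, so there are no further candidate keys.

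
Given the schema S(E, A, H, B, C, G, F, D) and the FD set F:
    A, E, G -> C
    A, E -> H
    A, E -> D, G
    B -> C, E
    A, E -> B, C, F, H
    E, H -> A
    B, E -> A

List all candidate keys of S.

Closure of {B} is {A, B, C, D, E, F, G, H}, the whole schema; {B} is a candidate key.
Closure of {A, E} is {A, B, C, D, E, F, G, H}, the whole schema; {A, E} is a candidate key.
Closure of {E, H} is {A, B, C, D, E, F, G, H}, the whole schema; {E, H} is a candidate key.
Any other superkey properly contains one of these, so there are no further candidate keys.

{A, E}, {B}, {E, H}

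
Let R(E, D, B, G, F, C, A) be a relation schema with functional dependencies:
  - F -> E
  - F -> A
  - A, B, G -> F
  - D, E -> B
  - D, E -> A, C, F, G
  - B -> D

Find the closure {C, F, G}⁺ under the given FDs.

Start with {C, F, G}.
F -> E applies; add {E} → now {C, E, F, G}.
F -> A applies; add {A} → now {A, C, E, F, G}.
No further FD applies.

{A, C, E, F, G}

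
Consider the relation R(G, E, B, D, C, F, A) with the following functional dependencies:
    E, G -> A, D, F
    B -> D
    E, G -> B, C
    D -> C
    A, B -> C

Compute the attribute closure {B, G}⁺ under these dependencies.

{B, C, D, G}

Start with {B, G}.
B -> D applies; add {D} → now {B, D, G}.
D -> C applies; add {C} → now {B, C, D, G}.
No further FD applies.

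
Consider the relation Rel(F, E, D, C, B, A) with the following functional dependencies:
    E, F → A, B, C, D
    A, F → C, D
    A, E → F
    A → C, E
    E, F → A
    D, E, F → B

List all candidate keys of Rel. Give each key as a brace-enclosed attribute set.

{A}⁺ = {A, B, C, D, E, F}, which is every attribute, so {A} is a candidate key.
{E, F}⁺ = {A, B, C, D, E, F}, which is every attribute, so {E, F} is a candidate key.
Any other superkey properly contains one of these, so there are no further candidate keys.

{A}, {E, F}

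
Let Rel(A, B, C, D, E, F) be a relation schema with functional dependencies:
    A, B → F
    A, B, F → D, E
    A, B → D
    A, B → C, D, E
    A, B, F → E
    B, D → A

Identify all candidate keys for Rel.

Attributes never on any right-hand side: {B} — every candidate key must contain it.
Closure of {A, B} is {A, B, C, D, E, F}, the whole schema; {A, B} is a candidate key.
Closure of {B, D} is {A, B, C, D, E, F}, the whole schema; {B, D} is a candidate key.
These are minimal and exhaustive — every other superkey contains one of them.

{A, B}, {B, D}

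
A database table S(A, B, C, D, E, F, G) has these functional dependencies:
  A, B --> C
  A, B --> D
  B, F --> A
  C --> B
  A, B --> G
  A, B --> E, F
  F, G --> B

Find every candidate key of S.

{A, B}⁺ = {A, B, C, D, E, F, G}, which is every attribute, so {A, B} is a candidate key.
{A, C}⁺ = {A, B, C, D, E, F, G}, which is every attribute, so {A, C} is a candidate key.
{B, F}⁺ = {A, B, C, D, E, F, G}, which is every attribute, so {B, F} is a candidate key.
{C, F}⁺ = {A, B, C, D, E, F, G}, which is every attribute, so {C, F} is a candidate key.
{F, G}⁺ = {A, B, C, D, E, F, G}, which is every attribute, so {F, G} is a candidate key.
Any other superkey properly contains one of these, so there are no further candidate keys.

{A, B}, {A, C}, {B, F}, {C, F}, {F, G}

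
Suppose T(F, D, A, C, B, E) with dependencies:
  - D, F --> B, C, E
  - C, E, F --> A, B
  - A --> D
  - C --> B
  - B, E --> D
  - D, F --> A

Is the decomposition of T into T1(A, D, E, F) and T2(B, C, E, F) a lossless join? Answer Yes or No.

Common attributes: {E, F}; their closure is {E, F}.
Neither T1 nor T2 is contained in that closure, so the decomposition is lossy.

No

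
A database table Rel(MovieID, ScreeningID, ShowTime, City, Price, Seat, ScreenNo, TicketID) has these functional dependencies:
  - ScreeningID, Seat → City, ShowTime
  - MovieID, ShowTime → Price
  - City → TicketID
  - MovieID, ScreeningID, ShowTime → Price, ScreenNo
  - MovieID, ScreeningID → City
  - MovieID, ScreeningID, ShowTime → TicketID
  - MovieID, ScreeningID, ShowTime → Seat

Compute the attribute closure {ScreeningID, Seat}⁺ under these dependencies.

Start with {ScreeningID, Seat}.
ScreeningID, Seat → City, ShowTime applies; add {City, ShowTime} → now {City, ScreeningID, Seat, ShowTime}.
City → TicketID applies; add {TicketID} → now {City, ScreeningID, Seat, ShowTime, TicketID}.
No further FD applies.

{City, ScreeningID, Seat, ShowTime, TicketID}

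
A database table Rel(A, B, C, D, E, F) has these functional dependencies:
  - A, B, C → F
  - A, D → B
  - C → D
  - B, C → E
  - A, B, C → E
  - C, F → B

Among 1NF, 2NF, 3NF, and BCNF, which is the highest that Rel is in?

1NF

Candidate key: {A, C}. Prime attributes: {A, C}.
A, D → B: {A, D}⁺ = {A, B, D}, which is not all of the attributes, so the left side is not a superkey — BCNF is violated.
Because {B} is non-prime and the left side of A, D → B is not a superkey, the relation is not in 3NF.
The proper key subset {C} of {A, C} determines non-prime {D}, so the relation is not even in 2NF.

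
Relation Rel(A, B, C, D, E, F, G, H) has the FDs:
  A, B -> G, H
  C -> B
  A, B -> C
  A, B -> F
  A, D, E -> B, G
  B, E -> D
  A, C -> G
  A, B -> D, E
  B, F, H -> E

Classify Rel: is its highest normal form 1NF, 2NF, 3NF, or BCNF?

3NF

Candidate keys: {A, B}, {A, C}, {A, D, E}. Prime attributes: {A, B, C, D, E}.
C -> B: {C}⁺ = {B, C}, which is not all of the attributes, so the left side is not a superkey — BCNF is violated.
Since {B} ⊆ prime attributes and every other non-superkey FD also has a prime right side, the schema is in 3NF.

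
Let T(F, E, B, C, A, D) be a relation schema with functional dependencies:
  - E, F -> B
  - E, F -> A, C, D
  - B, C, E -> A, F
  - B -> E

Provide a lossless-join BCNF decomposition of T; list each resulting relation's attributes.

Candidate keys of the original relation: {B, C}, {B, F}, {E, F}.
In {A, B, C, D, E, F}, {B} is not a superkey ({B}⁺ restricted to this set is {B, E}), so split on B -> E into {B, E} and {A, B, C, D, F}.
{B, E}: every determinant is a superkey — BCNF.
{A, B, C, D, F}: every determinant is a superkey — BCNF.

{A, B, C, D, F}; {B, E}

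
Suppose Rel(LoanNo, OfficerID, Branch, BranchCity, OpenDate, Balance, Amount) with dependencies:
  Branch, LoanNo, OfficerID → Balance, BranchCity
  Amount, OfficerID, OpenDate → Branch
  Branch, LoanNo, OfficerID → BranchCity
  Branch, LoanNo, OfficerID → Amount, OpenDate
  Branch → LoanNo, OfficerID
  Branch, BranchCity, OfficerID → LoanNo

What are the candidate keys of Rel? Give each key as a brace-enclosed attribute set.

{Branch}⁺ = {Amount, Balance, Branch, BranchCity, LoanNo, OfficerID, OpenDate}, which is every attribute, so {Branch} is a candidate key.
{Amount, OfficerID, OpenDate}⁺ = {Amount, Balance, Branch, BranchCity, LoanNo, OfficerID, OpenDate}, which is every attribute, so {Amount, OfficerID, OpenDate} is a candidate key.
These are minimal and exhaustive — every other superkey contains one of them.

{Amount, OfficerID, OpenDate}, {Branch}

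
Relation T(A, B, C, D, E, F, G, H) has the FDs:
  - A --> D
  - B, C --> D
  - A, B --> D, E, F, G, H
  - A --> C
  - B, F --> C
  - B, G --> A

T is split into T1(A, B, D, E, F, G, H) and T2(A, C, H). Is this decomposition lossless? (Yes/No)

Common attributes: {A, H}; their closure is {A, C, D, H}.
This includes all of T2, so the common attributes are a superkey of T2 — the join is lossless.

Yes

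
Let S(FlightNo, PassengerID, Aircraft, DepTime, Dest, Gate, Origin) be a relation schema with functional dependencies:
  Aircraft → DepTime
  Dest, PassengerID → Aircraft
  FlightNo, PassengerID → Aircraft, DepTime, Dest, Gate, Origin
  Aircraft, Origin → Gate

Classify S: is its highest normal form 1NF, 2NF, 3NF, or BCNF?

2NF

Candidate key: {FlightNo, PassengerID}. Prime attributes: {FlightNo, PassengerID}.
For Aircraft → DepTime we have {Aircraft}⁺ = {Aircraft, DepTime}; {Aircraft} is not a superkey, so BCNF fails.
Aircraft → DepTime has non-prime {DepTime} on the right and a non-superkey on the left, so 3NF fails.
Checking every proper subset of each key, none determines a non-prime attribute — 2NF is satisfied.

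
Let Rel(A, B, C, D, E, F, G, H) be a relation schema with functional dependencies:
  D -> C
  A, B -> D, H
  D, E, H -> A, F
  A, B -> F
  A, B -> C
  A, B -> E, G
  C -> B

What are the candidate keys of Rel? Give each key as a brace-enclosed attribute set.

{A, B}, {A, C}, {A, D}, {D, E, H}

{A, B}⁺ = {A, B, C, D, E, F, G, H} — all of the relation — so {A, B} is a candidate key.
{A, C}⁺ = {A, B, C, D, E, F, G, H} — all of the relation — so {A, C} is a candidate key.
{A, D}⁺ = {A, B, C, D, E, F, G, H} — all of the relation — so {A, D} is a candidate key.
{D, E, H}⁺ = {A, B, C, D, E, F, G, H} — all of the relation — so {D, E, H} is a candidate key.
Any other superkey properly contains one of these, so there are no further candidate keys.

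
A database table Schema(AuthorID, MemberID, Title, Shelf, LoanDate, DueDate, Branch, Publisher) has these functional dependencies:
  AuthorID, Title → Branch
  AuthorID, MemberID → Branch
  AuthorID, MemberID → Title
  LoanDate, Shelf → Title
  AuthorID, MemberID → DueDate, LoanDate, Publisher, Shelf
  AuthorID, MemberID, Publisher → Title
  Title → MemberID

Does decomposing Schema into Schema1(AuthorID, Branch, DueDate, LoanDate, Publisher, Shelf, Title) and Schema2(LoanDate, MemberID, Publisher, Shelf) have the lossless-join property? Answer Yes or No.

Yes

Common attributes: {LoanDate, Publisher, Shelf}; their closure is {LoanDate, MemberID, Publisher, Shelf, Title}.
Since Schema2 ⊆ {LoanDate, MemberID, Publisher, Shelf, Title}, the intersection is a superkey of Schema2; the decomposition is lossless.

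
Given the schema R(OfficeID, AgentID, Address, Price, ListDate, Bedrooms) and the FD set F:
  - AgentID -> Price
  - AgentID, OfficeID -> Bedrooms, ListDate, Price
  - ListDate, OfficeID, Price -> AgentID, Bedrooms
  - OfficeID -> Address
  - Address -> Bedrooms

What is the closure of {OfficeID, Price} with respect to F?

{Address, Bedrooms, OfficeID, Price}

Start with {OfficeID, Price}.
OfficeID -> Address applies; add {Address} → now {Address, OfficeID, Price}.
Address -> Bedrooms applies; add {Bedrooms} → now {Address, Bedrooms, OfficeID, Price}.
No further FD applies.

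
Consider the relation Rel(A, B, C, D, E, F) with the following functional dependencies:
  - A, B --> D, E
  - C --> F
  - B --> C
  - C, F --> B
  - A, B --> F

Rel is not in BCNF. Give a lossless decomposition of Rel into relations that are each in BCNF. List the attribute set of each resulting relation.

Candidate keys of the original relation: {A, B}, {A, C}.
Within {A, B, C, D, E, F}: {C}⁺ ∩ {A, B, C, D, E, F} = {B, C, F}, not the whole set, so C --> B, F violates BCNF; decompose into {B, C, F} and {A, C, D, E}.
{B, C, F} has no BCNF violation.
{A, C, D, E} has no BCNF violation.

{A, C, D, E}; {B, C, F}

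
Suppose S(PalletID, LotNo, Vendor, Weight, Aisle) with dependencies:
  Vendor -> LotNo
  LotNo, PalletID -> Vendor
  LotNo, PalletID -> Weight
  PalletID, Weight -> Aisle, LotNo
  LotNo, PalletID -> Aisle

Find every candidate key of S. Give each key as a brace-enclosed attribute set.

Attributes never on any right-hand side: {PalletID} — every candidate key must contain it.
{LotNo, PalletID}⁺ = {Aisle, LotNo, PalletID, Vendor, Weight}, which is every attribute, so {LotNo, PalletID} is a candidate key.
{PalletID, Vendor}⁺ = {Aisle, LotNo, PalletID, Vendor, Weight}, which is every attribute, so {PalletID, Vendor} is a candidate key.
{PalletID, Weight}⁺ = {Aisle, LotNo, PalletID, Vendor, Weight}, which is every attribute, so {PalletID, Weight} is a candidate key.
No proper subset of any of these is a key, and no other minimal superkey exists.

{LotNo, PalletID}, {PalletID, Vendor}, {PalletID, Weight}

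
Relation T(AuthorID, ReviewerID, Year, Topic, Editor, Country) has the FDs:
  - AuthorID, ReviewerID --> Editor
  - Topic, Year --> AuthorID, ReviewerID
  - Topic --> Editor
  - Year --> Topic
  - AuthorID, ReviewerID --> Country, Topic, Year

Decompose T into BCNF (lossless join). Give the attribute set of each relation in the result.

Candidate keys of the original relation: {AuthorID, ReviewerID}, {Year}.
In {AuthorID, Country, Editor, ReviewerID, Topic, Year}, {Topic} is not a superkey ({Topic}⁺ restricted to this set is {Editor, Topic}), so split on Topic --> Editor into {Editor, Topic} and {AuthorID, Country, ReviewerID, Topic, Year}.
{Editor, Topic} is in BCNF.
{AuthorID, Country, ReviewerID, Topic, Year} is in BCNF.

{AuthorID, Country, ReviewerID, Topic, Year}; {Editor, Topic}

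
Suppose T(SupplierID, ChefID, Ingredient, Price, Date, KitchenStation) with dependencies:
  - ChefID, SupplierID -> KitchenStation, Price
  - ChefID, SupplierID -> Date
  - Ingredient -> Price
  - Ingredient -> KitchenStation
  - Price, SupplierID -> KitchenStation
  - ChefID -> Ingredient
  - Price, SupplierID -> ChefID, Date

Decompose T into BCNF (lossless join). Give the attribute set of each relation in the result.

Candidate keys of the original relation: {ChefID, SupplierID}, {Ingredient, SupplierID}, {Price, SupplierID}.
In {ChefID, Date, Ingredient, KitchenStation, Price, SupplierID}, {Ingredient} is not a superkey ({Ingredient}⁺ restricted to this set is {Ingredient, KitchenStation, Price}), so split on Ingredient -> KitchenStation, Price into {Ingredient, KitchenStation, Price} and {ChefID, Date, Ingredient, SupplierID}.
{Ingredient, KitchenStation, Price}: every determinant is a superkey — BCNF.
In {ChefID, Date, Ingredient, SupplierID}, {ChefID} is not a superkey ({ChefID}⁺ restricted to this set is {ChefID, Ingredient}), so split on ChefID -> Ingredient into {ChefID, Ingredient} and {ChefID, Date, SupplierID}.
{ChefID, Ingredient}: every determinant is a superkey — BCNF.
{ChefID, Date, SupplierID}: every determinant is a superkey — BCNF.

{ChefID, Date, SupplierID}; {ChefID, Ingredient}; {Ingredient, KitchenStation, Price}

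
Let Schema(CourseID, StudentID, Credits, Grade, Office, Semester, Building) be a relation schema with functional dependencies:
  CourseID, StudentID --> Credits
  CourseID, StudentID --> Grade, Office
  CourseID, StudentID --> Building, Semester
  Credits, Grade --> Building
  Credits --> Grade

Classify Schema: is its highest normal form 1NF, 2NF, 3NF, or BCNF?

2NF

Candidate key: {CourseID, StudentID}. Prime attributes: {CourseID, StudentID}.
For Credits, Grade --> Building we have {Credits, Grade}⁺ = {Building, Credits, Grade}; {Credits, Grade} is not a superkey, so BCNF fails.
Because {Building} is non-prime and the left side of Credits, Grade --> Building is not a superkey, the relation is not in 3NF.
Checking every proper subset of each key, none determines a non-prime attribute — 2NF is satisfied.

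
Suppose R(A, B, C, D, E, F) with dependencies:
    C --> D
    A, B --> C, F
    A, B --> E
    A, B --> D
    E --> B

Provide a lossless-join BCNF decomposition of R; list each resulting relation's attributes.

{A, C, E, F}; {B, E}; {C, D}

Candidate keys of the original relation: {A, B}, {A, E}.
Within {A, B, C, D, E, F}: {C}⁺ ∩ {A, B, C, D, E, F} = {C, D}, not the whole set, so C --> D violates BCNF; decompose into {C, D} and {A, B, C, E, F}.
{C, D}: every determinant is a superkey — BCNF.
Within {A, B, C, E, F}: {E}⁺ ∩ {A, B, C, E, F} = {B, E}, not the whole set, so E --> B violates BCNF; decompose into {B, E} and {A, C, E, F}.
{B, E}: every determinant is a superkey — BCNF.
{A, C, E, F}: every determinant is a superkey — BCNF.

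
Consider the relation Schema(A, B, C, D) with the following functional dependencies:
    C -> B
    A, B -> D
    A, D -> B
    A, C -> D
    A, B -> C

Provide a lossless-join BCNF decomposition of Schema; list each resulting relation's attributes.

{A, C, D}; {B, C}

Candidate keys of the original relation: {A, B}, {A, C}, {A, D}.
{A, B, C, D}: {C} determines {B, C} here but is not a superkey — split on C -> B, giving {B, C} and {A, C, D}.
{B, C}: every determinant is a superkey — BCNF.
{A, C, D}: every determinant is a superkey — BCNF.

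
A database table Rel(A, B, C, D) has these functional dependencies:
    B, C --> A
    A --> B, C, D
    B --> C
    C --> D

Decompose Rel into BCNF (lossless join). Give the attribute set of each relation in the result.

Candidate keys of the original relation: {A}, {B}.
In {A, B, C, D}, {C} is not a superkey ({C}⁺ restricted to this set is {C, D}), so split on C --> D into {C, D} and {A, B, C}.
{C, D} is in BCNF.
{A, B, C} is in BCNF.

{A, B, C}; {C, D}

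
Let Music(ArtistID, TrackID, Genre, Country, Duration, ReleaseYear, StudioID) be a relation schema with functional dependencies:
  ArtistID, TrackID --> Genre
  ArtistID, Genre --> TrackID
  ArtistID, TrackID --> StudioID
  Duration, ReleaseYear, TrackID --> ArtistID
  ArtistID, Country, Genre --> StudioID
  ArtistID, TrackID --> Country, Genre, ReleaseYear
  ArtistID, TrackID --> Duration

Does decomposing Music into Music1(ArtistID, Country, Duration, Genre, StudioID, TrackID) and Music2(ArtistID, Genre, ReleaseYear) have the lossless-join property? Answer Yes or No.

Yes

Music1 ∩ Music2 = {ArtistID, Genre}; its closure under F is {ArtistID, Country, Duration, Genre, ReleaseYear, StudioID, TrackID}.
Music1 is contained in that closure, so Music1 ∩ Music2 --> Music1 holds and the join is lossless.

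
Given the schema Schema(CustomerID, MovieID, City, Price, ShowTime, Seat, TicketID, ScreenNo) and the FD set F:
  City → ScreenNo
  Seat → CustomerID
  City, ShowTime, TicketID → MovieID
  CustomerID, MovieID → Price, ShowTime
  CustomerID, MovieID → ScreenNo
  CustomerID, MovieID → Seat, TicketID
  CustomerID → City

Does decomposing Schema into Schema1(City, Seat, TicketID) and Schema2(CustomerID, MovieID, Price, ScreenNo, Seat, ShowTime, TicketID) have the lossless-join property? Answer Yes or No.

Yes

Schema1 ∩ Schema2 = {Seat, TicketID}; its closure under F is {City, CustomerID, ScreenNo, Seat, TicketID}.
This includes all of Schema1, so the common attributes are a superkey of Schema1 — the join is lossless.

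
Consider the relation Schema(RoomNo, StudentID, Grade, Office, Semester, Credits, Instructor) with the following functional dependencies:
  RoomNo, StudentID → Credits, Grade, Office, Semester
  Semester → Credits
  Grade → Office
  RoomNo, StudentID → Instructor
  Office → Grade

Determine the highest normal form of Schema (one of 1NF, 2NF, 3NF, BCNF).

2NF

Candidate key: {RoomNo, StudentID}. Prime attributes: {RoomNo, StudentID}.
For Semester → Credits we have {Semester}⁺ = {Credits, Semester}; {Semester} is not a superkey, so BCNF fails.
Because {Credits} is non-prime and the left side of Semester → Credits is not a superkey, the relation is not in 3NF.
No non-prime attribute depends on a proper subset of any candidate key, so 2NF holds.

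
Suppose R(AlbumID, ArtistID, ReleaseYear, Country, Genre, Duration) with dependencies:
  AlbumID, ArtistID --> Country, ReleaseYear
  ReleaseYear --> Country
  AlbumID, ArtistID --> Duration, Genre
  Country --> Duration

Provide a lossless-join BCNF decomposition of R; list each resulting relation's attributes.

{AlbumID, ArtistID, Genre, ReleaseYear}; {Country, Duration}; {Country, ReleaseYear}

Candidate key of the original relation: {AlbumID, ArtistID}.
{AlbumID, ArtistID, Country, Duration, Genre, ReleaseYear}: {ReleaseYear} determines {Country, Duration, ReleaseYear} here but is not a superkey — split on ReleaseYear --> Country, Duration, giving {Country, Duration, ReleaseYear} and {AlbumID, ArtistID, Genre, ReleaseYear}.
{Country, Duration, ReleaseYear}: {Country} determines {Country, Duration} here but is not a superkey — split on Country --> Duration, giving {Country, Duration} and {Country, ReleaseYear}.
{Country, Duration} is in BCNF.
{Country, ReleaseYear} is in BCNF.
{AlbumID, ArtistID, Genre, ReleaseYear} is in BCNF.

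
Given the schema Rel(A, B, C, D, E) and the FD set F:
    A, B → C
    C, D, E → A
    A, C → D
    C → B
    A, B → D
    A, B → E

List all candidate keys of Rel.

{A, B}, {A, C}, {C, D, E}

Closure of {A, B} is {A, B, C, D, E}, the whole schema; {A, B} is a candidate key.
Closure of {A, C} is {A, B, C, D, E}, the whole schema; {A, C} is a candidate key.
Closure of {C, D, E} is {A, B, C, D, E}, the whole schema; {C, D, E} is a candidate key.
Any other superkey properly contains one of these, so there are no further candidate keys.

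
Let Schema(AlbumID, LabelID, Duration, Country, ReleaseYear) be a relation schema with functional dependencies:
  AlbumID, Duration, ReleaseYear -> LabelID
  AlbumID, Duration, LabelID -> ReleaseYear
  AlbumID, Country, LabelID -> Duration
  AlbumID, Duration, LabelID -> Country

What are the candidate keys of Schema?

{AlbumID, Country, LabelID}, {AlbumID, Duration, LabelID}, {AlbumID, Duration, ReleaseYear}

No FD produces {AlbumID}, so it must be in every candidate key.
{AlbumID, Country, LabelID}⁺ = {AlbumID, Country, Duration, LabelID, ReleaseYear}, which is every attribute, so {AlbumID, Country, LabelID} is a candidate key.
{AlbumID, Duration, LabelID}⁺ = {AlbumID, Country, Duration, LabelID, ReleaseYear}, which is every attribute, so {AlbumID, Duration, LabelID} is a candidate key.
{AlbumID, Duration, ReleaseYear}⁺ = {AlbumID, Country, Duration, LabelID, ReleaseYear}, which is every attribute, so {AlbumID, Duration, ReleaseYear} is a candidate key.
No proper subset of any of these is a key, and no other minimal superkey exists.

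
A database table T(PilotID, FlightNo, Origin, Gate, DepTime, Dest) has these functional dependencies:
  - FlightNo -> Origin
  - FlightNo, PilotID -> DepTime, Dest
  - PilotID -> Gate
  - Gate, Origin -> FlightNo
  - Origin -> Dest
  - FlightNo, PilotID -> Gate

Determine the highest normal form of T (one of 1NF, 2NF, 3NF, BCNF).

1NF

Candidate keys: {FlightNo, PilotID}, {Origin, PilotID}. Prime attributes: {FlightNo, Origin, PilotID}.
FlightNo -> Origin breaks BCNF: {FlightNo}⁺ = {Dest, FlightNo, Origin}, so {FlightNo} is not a superkey.
PilotID -> Gate has non-prime {Gate} on the right and a non-superkey on the left, so 3NF fails.
The proper key subset {FlightNo} of {FlightNo, PilotID} determines non-prime {Dest}, so the relation is not even in 2NF.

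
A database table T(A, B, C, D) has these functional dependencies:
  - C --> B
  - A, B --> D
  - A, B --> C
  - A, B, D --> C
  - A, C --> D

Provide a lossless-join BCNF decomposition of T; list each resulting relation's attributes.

{A, C, D}; {B, C}

Candidate keys of the original relation: {A, B}, {A, C}.
In {A, B, C, D}, {C} is not a superkey ({C}⁺ restricted to this set is {B, C}), so split on C --> B into {B, C} and {A, C, D}.
{B, C}: every determinant is a superkey — BCNF.
{A, C, D}: every determinant is a superkey — BCNF.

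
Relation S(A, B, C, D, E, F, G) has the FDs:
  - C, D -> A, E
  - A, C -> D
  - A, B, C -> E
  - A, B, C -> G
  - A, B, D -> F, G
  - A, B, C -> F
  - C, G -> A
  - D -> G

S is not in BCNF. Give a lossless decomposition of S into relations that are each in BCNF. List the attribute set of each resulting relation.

{A, C, D, E}; {B, C, D, F}; {D, G}

Candidate keys of the original relation: {A, B, C}, {B, C, D}, {B, C, G}.
Within {A, B, C, D, E, F, G}: {C, D}⁺ ∩ {A, B, C, D, E, F, G} = {A, C, D, E, G}, not the whole set, so C, D -> A, E, G violates BCNF; decompose into {A, C, D, E, G} and {B, C, D, F}.
Within {A, C, D, E, G}: {D}⁺ ∩ {A, C, D, E, G} = {D, G}, not the whole set, so D -> G violates BCNF; decompose into {D, G} and {A, C, D, E}.
{D, G}: every determinant is a superkey — BCNF.
{A, C, D, E}: every determinant is a superkey — BCNF.
{B, C, D, F}: every determinant is a superkey — BCNF.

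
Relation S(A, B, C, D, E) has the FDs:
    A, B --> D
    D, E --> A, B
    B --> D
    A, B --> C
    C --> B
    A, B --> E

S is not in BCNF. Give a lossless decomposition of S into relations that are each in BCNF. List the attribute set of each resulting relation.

Candidate keys of the original relation: {A, B}, {A, C}, {B, E}, {C, E}, {D, E}.
In {A, B, C, D, E}, {B} is not a superkey ({B}⁺ restricted to this set is {B, D}), so split on B --> D into {B, D} and {A, B, C, E}.
{B, D}: every determinant is a superkey — BCNF.
In {A, B, C, E}, {C} is not a superkey ({C}⁺ restricted to this set is {B, C}), so split on C --> B into {B, C} and {A, C, E}.
{B, C}: every determinant is a superkey — BCNF.
{A, C, E}: every determinant is a superkey — BCNF.

{A, C, E}; {B, C}; {B, D}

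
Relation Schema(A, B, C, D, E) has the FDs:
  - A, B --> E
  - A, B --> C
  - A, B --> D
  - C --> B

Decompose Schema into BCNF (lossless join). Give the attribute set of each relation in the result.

{A, C, D, E}; {B, C}

Candidate keys of the original relation: {A, B}, {A, C}.
In {A, B, C, D, E}, {C} is not a superkey ({C}⁺ restricted to this set is {B, C}), so split on C --> B into {B, C} and {A, C, D, E}.
{B, C} has no BCNF violation.
{A, C, D, E} has no BCNF violation.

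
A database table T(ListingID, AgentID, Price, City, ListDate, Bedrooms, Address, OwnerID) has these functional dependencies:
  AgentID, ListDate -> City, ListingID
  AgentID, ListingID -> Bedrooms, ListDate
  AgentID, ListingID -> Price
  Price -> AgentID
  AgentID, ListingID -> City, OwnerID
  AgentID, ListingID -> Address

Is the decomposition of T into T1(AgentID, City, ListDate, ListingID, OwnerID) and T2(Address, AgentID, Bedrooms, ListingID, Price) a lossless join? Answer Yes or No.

Yes

The shared attributes are {AgentID, ListingID} and {AgentID, ListingID}⁺ = {Address, AgentID, Bedrooms, City, ListDate, ListingID, OwnerID, Price}.
Since T1 ⊆ {Address, AgentID, Bedrooms, City, ListDate, ListingID, OwnerID, Price}, the intersection is a superkey of T1; the decomposition is lossless.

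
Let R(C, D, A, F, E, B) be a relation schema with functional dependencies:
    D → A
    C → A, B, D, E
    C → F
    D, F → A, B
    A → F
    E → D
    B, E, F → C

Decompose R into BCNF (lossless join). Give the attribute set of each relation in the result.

{A, B, D}; {A, F}; {C, D, E}

Candidate keys of the original relation: {C}, {E}.
In {A, B, C, D, E, F}, {D} is not a superkey ({D}⁺ restricted to this set is {A, B, D, F}), so split on D → A, B, F into {A, B, D, F} and {C, D, E}.
In {A, B, D, F}, {A} is not a superkey ({A}⁺ restricted to this set is {A, F}), so split on A → F into {A, F} and {A, B, D}.
{A, F}: every determinant is a superkey — BCNF.
{A, B, D}: every determinant is a superkey — BCNF.
{C, D, E}: every determinant is a superkey — BCNF.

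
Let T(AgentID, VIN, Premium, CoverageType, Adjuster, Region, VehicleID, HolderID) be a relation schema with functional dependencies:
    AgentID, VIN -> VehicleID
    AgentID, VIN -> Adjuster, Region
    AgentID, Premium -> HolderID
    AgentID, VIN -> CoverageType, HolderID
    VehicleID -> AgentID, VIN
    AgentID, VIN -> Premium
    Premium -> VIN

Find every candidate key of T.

{VehicleID}⁺ = {Adjuster, AgentID, CoverageType, HolderID, Premium, Region, VIN, VehicleID} — all of the relation — so {VehicleID} is a candidate key.
{AgentID, Premium}⁺ = {Adjuster, AgentID, CoverageType, HolderID, Premium, Region, VIN, VehicleID} — all of the relation — so {AgentID, Premium} is a candidate key.
{AgentID, VIN}⁺ = {Adjuster, AgentID, CoverageType, HolderID, Premium, Region, VIN, VehicleID} — all of the relation — so {AgentID, VIN} is a candidate key.
These are minimal and exhaustive — every other superkey contains one of them.

{AgentID, Premium}, {AgentID, VIN}, {VehicleID}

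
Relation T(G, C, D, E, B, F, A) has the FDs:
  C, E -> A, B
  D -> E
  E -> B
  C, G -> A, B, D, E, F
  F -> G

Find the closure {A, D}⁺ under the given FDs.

{A, B, D, E}

Start with {A, D}.
D -> E applies; add {E} → now {A, D, E}.
E -> B applies; add {B} → now {A, B, D, E}.
No further FD applies.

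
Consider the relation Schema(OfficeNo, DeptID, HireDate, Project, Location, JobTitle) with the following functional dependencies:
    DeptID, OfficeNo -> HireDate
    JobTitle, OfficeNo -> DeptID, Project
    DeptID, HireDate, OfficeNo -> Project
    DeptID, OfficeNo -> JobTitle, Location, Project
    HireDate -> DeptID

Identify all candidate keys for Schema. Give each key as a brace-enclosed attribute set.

No FD produces {OfficeNo}, so it must be in every candidate key.
{DeptID, OfficeNo} is a candidate key since {DeptID, OfficeNo}⁺ = {DeptID, HireDate, JobTitle, Location, OfficeNo, Project} covers every attribute.
{HireDate, OfficeNo} is a candidate key since {HireDate, OfficeNo}⁺ = {DeptID, HireDate, JobTitle, Location, OfficeNo, Project} covers every attribute.
{JobTitle, OfficeNo} is a candidate key since {JobTitle, OfficeNo}⁺ = {DeptID, HireDate, JobTitle, Location, OfficeNo, Project} covers every attribute.
Any other superkey properly contains one of these, so there are no further candidate keys.

{DeptID, OfficeNo}, {HireDate, OfficeNo}, {JobTitle, OfficeNo}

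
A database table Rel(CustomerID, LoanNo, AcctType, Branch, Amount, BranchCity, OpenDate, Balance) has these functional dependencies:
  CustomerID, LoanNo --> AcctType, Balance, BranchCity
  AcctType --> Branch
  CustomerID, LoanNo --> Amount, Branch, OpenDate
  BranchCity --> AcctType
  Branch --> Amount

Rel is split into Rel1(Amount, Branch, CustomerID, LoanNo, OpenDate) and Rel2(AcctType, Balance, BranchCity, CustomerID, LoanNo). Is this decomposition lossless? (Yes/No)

Yes

The shared attributes are {CustomerID, LoanNo} and {CustomerID, LoanNo}⁺ = {AcctType, Amount, Balance, Branch, BranchCity, CustomerID, LoanNo, OpenDate}.
This includes all of Rel1, so the common attributes are a superkey of Rel1 — the join is lossless.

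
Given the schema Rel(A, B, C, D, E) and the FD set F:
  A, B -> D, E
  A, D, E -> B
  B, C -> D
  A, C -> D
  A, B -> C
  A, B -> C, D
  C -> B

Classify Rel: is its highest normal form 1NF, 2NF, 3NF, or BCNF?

3NF

Candidate keys: {A, B}, {A, C}, {A, D, E}. Prime attributes: {A, B, C, D, E}.
For B, C -> D we have {B, C}⁺ = {B, C, D}; {B, C} is not a superkey, so BCNF fails.
But every attribute on its right side ({D}) is prime, and the same holds for every other non-superkey FD, so 3NF still holds.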